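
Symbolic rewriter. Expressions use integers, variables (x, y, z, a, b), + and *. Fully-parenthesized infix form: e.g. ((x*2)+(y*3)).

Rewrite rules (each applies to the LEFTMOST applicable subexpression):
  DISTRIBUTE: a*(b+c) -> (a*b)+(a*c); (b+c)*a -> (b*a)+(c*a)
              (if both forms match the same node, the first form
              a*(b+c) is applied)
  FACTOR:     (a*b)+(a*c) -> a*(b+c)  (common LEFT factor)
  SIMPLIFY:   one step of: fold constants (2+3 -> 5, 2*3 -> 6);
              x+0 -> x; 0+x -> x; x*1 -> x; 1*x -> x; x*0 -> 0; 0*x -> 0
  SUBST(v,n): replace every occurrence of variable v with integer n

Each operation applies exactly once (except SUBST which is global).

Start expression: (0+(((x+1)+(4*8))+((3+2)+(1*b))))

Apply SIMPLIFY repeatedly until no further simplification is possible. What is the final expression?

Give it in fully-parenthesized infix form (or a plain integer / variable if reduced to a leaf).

Start: (0+(((x+1)+(4*8))+((3+2)+(1*b))))
Step 1: at root: (0+(((x+1)+(4*8))+((3+2)+(1*b)))) -> (((x+1)+(4*8))+((3+2)+(1*b))); overall: (0+(((x+1)+(4*8))+((3+2)+(1*b)))) -> (((x+1)+(4*8))+((3+2)+(1*b)))
Step 2: at LR: (4*8) -> 32; overall: (((x+1)+(4*8))+((3+2)+(1*b))) -> (((x+1)+32)+((3+2)+(1*b)))
Step 3: at RL: (3+2) -> 5; overall: (((x+1)+32)+((3+2)+(1*b))) -> (((x+1)+32)+(5+(1*b)))
Step 4: at RR: (1*b) -> b; overall: (((x+1)+32)+(5+(1*b))) -> (((x+1)+32)+(5+b))
Fixed point: (((x+1)+32)+(5+b))

Answer: (((x+1)+32)+(5+b))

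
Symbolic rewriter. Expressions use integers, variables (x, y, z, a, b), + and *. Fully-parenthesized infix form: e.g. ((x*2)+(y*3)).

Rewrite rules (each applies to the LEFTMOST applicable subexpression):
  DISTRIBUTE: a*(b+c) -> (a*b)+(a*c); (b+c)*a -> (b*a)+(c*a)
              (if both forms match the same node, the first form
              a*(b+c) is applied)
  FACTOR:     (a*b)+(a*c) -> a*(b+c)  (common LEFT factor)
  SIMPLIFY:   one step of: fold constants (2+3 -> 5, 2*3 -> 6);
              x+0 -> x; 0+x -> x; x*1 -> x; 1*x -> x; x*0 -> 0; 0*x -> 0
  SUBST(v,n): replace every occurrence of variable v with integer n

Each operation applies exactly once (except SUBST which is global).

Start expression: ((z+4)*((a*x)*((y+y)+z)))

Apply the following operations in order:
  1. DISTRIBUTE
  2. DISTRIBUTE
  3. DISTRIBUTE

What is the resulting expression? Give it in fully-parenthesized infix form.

Answer: (((z*((a*x)*(y+y)))+(z*((a*x)*z)))+(4*((a*x)*((y+y)+z))))

Derivation:
Start: ((z+4)*((a*x)*((y+y)+z)))
Apply DISTRIBUTE at root (target: ((z+4)*((a*x)*((y+y)+z)))): ((z+4)*((a*x)*((y+y)+z))) -> ((z*((a*x)*((y+y)+z)))+(4*((a*x)*((y+y)+z))))
Apply DISTRIBUTE at LR (target: ((a*x)*((y+y)+z))): ((z*((a*x)*((y+y)+z)))+(4*((a*x)*((y+y)+z)))) -> ((z*(((a*x)*(y+y))+((a*x)*z)))+(4*((a*x)*((y+y)+z))))
Apply DISTRIBUTE at L (target: (z*(((a*x)*(y+y))+((a*x)*z)))): ((z*(((a*x)*(y+y))+((a*x)*z)))+(4*((a*x)*((y+y)+z)))) -> (((z*((a*x)*(y+y)))+(z*((a*x)*z)))+(4*((a*x)*((y+y)+z))))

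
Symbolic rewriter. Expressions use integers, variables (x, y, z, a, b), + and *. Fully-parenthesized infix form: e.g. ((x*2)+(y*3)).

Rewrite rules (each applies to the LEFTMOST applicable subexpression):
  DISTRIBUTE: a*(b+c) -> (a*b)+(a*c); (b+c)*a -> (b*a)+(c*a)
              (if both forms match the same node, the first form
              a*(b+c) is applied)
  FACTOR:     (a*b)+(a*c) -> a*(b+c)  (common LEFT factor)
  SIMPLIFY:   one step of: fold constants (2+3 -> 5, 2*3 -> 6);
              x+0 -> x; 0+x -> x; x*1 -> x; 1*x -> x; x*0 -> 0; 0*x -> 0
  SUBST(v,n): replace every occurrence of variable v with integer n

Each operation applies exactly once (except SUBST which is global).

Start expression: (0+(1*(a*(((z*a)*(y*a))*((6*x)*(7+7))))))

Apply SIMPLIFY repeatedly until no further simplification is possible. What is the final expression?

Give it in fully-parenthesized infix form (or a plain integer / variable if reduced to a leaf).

Answer: (a*(((z*a)*(y*a))*((6*x)*14)))

Derivation:
Start: (0+(1*(a*(((z*a)*(y*a))*((6*x)*(7+7))))))
Step 1: at root: (0+(1*(a*(((z*a)*(y*a))*((6*x)*(7+7)))))) -> (1*(a*(((z*a)*(y*a))*((6*x)*(7+7))))); overall: (0+(1*(a*(((z*a)*(y*a))*((6*x)*(7+7)))))) -> (1*(a*(((z*a)*(y*a))*((6*x)*(7+7)))))
Step 2: at root: (1*(a*(((z*a)*(y*a))*((6*x)*(7+7))))) -> (a*(((z*a)*(y*a))*((6*x)*(7+7)))); overall: (1*(a*(((z*a)*(y*a))*((6*x)*(7+7))))) -> (a*(((z*a)*(y*a))*((6*x)*(7+7))))
Step 3: at RRR: (7+7) -> 14; overall: (a*(((z*a)*(y*a))*((6*x)*(7+7)))) -> (a*(((z*a)*(y*a))*((6*x)*14)))
Fixed point: (a*(((z*a)*(y*a))*((6*x)*14)))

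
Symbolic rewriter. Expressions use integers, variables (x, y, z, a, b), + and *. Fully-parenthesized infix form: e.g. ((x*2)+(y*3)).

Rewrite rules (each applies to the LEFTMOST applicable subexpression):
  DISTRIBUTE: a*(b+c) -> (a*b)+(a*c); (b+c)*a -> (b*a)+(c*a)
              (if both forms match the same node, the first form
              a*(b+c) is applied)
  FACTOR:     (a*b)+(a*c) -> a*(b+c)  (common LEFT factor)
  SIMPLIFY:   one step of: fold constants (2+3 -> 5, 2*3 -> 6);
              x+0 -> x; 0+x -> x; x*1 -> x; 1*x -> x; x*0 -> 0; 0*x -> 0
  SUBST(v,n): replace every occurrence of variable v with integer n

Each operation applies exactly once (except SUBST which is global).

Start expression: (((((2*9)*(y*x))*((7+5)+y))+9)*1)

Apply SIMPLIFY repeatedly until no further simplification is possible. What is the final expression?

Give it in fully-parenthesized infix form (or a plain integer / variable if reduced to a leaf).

Start: (((((2*9)*(y*x))*((7+5)+y))+9)*1)
Step 1: at root: (((((2*9)*(y*x))*((7+5)+y))+9)*1) -> ((((2*9)*(y*x))*((7+5)+y))+9); overall: (((((2*9)*(y*x))*((7+5)+y))+9)*1) -> ((((2*9)*(y*x))*((7+5)+y))+9)
Step 2: at LLL: (2*9) -> 18; overall: ((((2*9)*(y*x))*((7+5)+y))+9) -> (((18*(y*x))*((7+5)+y))+9)
Step 3: at LRL: (7+5) -> 12; overall: (((18*(y*x))*((7+5)+y))+9) -> (((18*(y*x))*(12+y))+9)
Fixed point: (((18*(y*x))*(12+y))+9)

Answer: (((18*(y*x))*(12+y))+9)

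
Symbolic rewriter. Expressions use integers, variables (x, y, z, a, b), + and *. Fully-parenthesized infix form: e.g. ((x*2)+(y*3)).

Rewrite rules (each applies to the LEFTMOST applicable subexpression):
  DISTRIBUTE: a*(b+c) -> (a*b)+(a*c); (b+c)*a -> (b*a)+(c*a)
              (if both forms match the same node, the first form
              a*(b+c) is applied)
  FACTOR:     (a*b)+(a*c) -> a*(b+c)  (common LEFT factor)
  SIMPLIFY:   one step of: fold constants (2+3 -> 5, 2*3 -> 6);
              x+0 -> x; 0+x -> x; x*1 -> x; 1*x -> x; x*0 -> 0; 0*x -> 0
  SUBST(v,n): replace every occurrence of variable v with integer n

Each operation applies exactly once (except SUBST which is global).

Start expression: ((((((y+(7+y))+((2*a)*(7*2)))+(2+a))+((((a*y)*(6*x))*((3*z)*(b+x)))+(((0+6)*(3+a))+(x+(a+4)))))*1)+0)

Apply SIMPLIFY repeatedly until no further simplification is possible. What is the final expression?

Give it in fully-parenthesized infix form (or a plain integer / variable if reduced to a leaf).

Start: ((((((y+(7+y))+((2*a)*(7*2)))+(2+a))+((((a*y)*(6*x))*((3*z)*(b+x)))+(((0+6)*(3+a))+(x+(a+4)))))*1)+0)
Step 1: at root: ((((((y+(7+y))+((2*a)*(7*2)))+(2+a))+((((a*y)*(6*x))*((3*z)*(b+x)))+(((0+6)*(3+a))+(x+(a+4)))))*1)+0) -> (((((y+(7+y))+((2*a)*(7*2)))+(2+a))+((((a*y)*(6*x))*((3*z)*(b+x)))+(((0+6)*(3+a))+(x+(a+4)))))*1); overall: ((((((y+(7+y))+((2*a)*(7*2)))+(2+a))+((((a*y)*(6*x))*((3*z)*(b+x)))+(((0+6)*(3+a))+(x+(a+4)))))*1)+0) -> (((((y+(7+y))+((2*a)*(7*2)))+(2+a))+((((a*y)*(6*x))*((3*z)*(b+x)))+(((0+6)*(3+a))+(x+(a+4)))))*1)
Step 2: at root: (((((y+(7+y))+((2*a)*(7*2)))+(2+a))+((((a*y)*(6*x))*((3*z)*(b+x)))+(((0+6)*(3+a))+(x+(a+4)))))*1) -> ((((y+(7+y))+((2*a)*(7*2)))+(2+a))+((((a*y)*(6*x))*((3*z)*(b+x)))+(((0+6)*(3+a))+(x+(a+4))))); overall: (((((y+(7+y))+((2*a)*(7*2)))+(2+a))+((((a*y)*(6*x))*((3*z)*(b+x)))+(((0+6)*(3+a))+(x+(a+4)))))*1) -> ((((y+(7+y))+((2*a)*(7*2)))+(2+a))+((((a*y)*(6*x))*((3*z)*(b+x)))+(((0+6)*(3+a))+(x+(a+4)))))
Step 3: at LLRR: (7*2) -> 14; overall: ((((y+(7+y))+((2*a)*(7*2)))+(2+a))+((((a*y)*(6*x))*((3*z)*(b+x)))+(((0+6)*(3+a))+(x+(a+4))))) -> ((((y+(7+y))+((2*a)*14))+(2+a))+((((a*y)*(6*x))*((3*z)*(b+x)))+(((0+6)*(3+a))+(x+(a+4)))))
Step 4: at RRLL: (0+6) -> 6; overall: ((((y+(7+y))+((2*a)*14))+(2+a))+((((a*y)*(6*x))*((3*z)*(b+x)))+(((0+6)*(3+a))+(x+(a+4))))) -> ((((y+(7+y))+((2*a)*14))+(2+a))+((((a*y)*(6*x))*((3*z)*(b+x)))+((6*(3+a))+(x+(a+4)))))
Fixed point: ((((y+(7+y))+((2*a)*14))+(2+a))+((((a*y)*(6*x))*((3*z)*(b+x)))+((6*(3+a))+(x+(a+4)))))

Answer: ((((y+(7+y))+((2*a)*14))+(2+a))+((((a*y)*(6*x))*((3*z)*(b+x)))+((6*(3+a))+(x+(a+4)))))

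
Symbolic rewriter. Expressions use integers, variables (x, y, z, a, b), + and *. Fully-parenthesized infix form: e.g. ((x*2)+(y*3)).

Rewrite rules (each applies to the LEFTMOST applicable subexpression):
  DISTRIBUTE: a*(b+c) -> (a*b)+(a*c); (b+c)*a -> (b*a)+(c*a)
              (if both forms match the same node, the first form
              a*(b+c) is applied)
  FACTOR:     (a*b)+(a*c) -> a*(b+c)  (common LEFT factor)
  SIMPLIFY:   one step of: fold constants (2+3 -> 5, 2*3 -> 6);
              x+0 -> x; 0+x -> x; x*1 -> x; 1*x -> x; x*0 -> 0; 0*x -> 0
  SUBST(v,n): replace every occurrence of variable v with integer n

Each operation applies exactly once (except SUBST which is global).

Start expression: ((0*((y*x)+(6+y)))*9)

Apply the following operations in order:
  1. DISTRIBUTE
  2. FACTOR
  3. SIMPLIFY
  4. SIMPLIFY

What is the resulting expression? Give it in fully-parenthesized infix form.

Start: ((0*((y*x)+(6+y)))*9)
Apply DISTRIBUTE at L (target: (0*((y*x)+(6+y)))): ((0*((y*x)+(6+y)))*9) -> (((0*(y*x))+(0*(6+y)))*9)
Apply FACTOR at L (target: ((0*(y*x))+(0*(6+y)))): (((0*(y*x))+(0*(6+y)))*9) -> ((0*((y*x)+(6+y)))*9)
Apply SIMPLIFY at L (target: (0*((y*x)+(6+y)))): ((0*((y*x)+(6+y)))*9) -> (0*9)
Apply SIMPLIFY at root (target: (0*9)): (0*9) -> 0

Answer: 0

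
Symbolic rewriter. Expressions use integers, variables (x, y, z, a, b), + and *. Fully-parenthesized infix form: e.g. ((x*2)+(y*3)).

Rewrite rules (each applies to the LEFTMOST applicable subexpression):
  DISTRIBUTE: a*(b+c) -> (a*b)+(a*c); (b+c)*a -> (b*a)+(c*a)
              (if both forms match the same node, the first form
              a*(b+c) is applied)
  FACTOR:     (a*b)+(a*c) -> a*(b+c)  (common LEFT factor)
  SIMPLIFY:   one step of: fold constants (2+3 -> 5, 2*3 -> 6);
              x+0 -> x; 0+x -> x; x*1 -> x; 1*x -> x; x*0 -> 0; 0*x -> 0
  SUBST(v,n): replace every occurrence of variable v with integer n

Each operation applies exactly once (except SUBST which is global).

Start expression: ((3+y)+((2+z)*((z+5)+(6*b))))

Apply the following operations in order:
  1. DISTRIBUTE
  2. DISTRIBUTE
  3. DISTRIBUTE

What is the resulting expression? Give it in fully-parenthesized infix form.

Answer: ((3+y)+((((2*z)+(z*z))+((2+z)*5))+((2+z)*(6*b))))

Derivation:
Start: ((3+y)+((2+z)*((z+5)+(6*b))))
Apply DISTRIBUTE at R (target: ((2+z)*((z+5)+(6*b)))): ((3+y)+((2+z)*((z+5)+(6*b)))) -> ((3+y)+(((2+z)*(z+5))+((2+z)*(6*b))))
Apply DISTRIBUTE at RL (target: ((2+z)*(z+5))): ((3+y)+(((2+z)*(z+5))+((2+z)*(6*b)))) -> ((3+y)+((((2+z)*z)+((2+z)*5))+((2+z)*(6*b))))
Apply DISTRIBUTE at RLL (target: ((2+z)*z)): ((3+y)+((((2+z)*z)+((2+z)*5))+((2+z)*(6*b)))) -> ((3+y)+((((2*z)+(z*z))+((2+z)*5))+((2+z)*(6*b))))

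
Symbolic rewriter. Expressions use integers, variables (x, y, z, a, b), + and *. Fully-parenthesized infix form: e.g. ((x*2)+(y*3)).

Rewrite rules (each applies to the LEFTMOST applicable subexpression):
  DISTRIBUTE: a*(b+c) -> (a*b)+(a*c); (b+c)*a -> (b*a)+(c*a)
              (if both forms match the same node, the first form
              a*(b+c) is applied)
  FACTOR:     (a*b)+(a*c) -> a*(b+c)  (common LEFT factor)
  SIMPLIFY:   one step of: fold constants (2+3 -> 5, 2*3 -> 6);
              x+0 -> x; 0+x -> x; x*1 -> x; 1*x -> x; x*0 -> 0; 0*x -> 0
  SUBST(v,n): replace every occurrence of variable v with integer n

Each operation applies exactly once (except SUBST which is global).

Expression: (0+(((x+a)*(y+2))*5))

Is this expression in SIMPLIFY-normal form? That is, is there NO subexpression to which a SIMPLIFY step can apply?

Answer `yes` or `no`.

Expression: (0+(((x+a)*(y+2))*5))
Scanning for simplifiable subexpressions (pre-order)...
  at root: (0+(((x+a)*(y+2))*5)) (SIMPLIFIABLE)
  at R: (((x+a)*(y+2))*5) (not simplifiable)
  at RL: ((x+a)*(y+2)) (not simplifiable)
  at RLL: (x+a) (not simplifiable)
  at RLR: (y+2) (not simplifiable)
Found simplifiable subexpr at path root: (0+(((x+a)*(y+2))*5))
One SIMPLIFY step would give: (((x+a)*(y+2))*5)
-> NOT in normal form.

Answer: no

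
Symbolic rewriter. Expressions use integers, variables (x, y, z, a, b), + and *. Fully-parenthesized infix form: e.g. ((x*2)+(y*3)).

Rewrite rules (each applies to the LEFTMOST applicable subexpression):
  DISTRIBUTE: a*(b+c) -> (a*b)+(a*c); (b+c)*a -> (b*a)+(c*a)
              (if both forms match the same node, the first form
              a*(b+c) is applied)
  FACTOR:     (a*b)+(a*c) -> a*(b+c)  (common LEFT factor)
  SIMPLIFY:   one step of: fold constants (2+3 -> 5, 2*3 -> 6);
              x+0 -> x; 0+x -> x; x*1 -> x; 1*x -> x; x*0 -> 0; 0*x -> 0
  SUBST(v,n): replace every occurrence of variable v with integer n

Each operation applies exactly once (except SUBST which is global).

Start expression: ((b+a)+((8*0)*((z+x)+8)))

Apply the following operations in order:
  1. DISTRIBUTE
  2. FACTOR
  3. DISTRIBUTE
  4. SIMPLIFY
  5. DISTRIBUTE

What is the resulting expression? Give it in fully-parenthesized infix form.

Answer: ((b+a)+(((0*z)+(0*x))+((8*0)*8)))

Derivation:
Start: ((b+a)+((8*0)*((z+x)+8)))
Apply DISTRIBUTE at R (target: ((8*0)*((z+x)+8))): ((b+a)+((8*0)*((z+x)+8))) -> ((b+a)+(((8*0)*(z+x))+((8*0)*8)))
Apply FACTOR at R (target: (((8*0)*(z+x))+((8*0)*8))): ((b+a)+(((8*0)*(z+x))+((8*0)*8))) -> ((b+a)+((8*0)*((z+x)+8)))
Apply DISTRIBUTE at R (target: ((8*0)*((z+x)+8))): ((b+a)+((8*0)*((z+x)+8))) -> ((b+a)+(((8*0)*(z+x))+((8*0)*8)))
Apply SIMPLIFY at RLL (target: (8*0)): ((b+a)+(((8*0)*(z+x))+((8*0)*8))) -> ((b+a)+((0*(z+x))+((8*0)*8)))
Apply DISTRIBUTE at RL (target: (0*(z+x))): ((b+a)+((0*(z+x))+((8*0)*8))) -> ((b+a)+(((0*z)+(0*x))+((8*0)*8)))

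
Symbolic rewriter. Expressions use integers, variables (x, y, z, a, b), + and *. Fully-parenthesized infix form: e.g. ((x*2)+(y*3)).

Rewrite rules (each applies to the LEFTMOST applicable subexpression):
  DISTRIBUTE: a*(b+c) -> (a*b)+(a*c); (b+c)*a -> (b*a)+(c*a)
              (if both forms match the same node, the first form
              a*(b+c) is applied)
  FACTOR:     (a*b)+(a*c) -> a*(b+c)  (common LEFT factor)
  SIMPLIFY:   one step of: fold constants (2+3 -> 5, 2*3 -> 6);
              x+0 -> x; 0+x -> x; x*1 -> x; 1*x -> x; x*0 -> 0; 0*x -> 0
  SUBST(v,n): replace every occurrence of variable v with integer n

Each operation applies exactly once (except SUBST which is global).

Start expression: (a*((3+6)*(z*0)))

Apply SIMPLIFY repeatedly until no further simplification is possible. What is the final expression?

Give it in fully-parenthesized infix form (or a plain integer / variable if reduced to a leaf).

Start: (a*((3+6)*(z*0)))
Step 1: at RL: (3+6) -> 9; overall: (a*((3+6)*(z*0))) -> (a*(9*(z*0)))
Step 2: at RR: (z*0) -> 0; overall: (a*(9*(z*0))) -> (a*(9*0))
Step 3: at R: (9*0) -> 0; overall: (a*(9*0)) -> (a*0)
Step 4: at root: (a*0) -> 0; overall: (a*0) -> 0
Fixed point: 0

Answer: 0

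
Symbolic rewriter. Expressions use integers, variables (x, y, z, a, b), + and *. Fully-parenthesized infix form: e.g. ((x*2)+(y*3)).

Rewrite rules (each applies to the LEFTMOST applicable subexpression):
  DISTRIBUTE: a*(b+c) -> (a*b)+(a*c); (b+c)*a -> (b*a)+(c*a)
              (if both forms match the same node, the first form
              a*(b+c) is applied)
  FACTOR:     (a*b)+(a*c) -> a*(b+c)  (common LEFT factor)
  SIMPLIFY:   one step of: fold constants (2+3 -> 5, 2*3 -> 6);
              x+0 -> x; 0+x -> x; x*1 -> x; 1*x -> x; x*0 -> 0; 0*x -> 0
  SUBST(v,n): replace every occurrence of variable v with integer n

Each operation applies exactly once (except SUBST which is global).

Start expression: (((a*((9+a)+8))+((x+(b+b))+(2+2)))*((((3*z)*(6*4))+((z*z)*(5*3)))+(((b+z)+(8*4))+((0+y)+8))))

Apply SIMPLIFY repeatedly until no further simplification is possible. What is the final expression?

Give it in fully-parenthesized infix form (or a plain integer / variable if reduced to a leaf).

Answer: (((a*((9+a)+8))+((x+(b+b))+4))*((((3*z)*24)+((z*z)*15))+(((b+z)+32)+(y+8))))

Derivation:
Start: (((a*((9+a)+8))+((x+(b+b))+(2+2)))*((((3*z)*(6*4))+((z*z)*(5*3)))+(((b+z)+(8*4))+((0+y)+8))))
Step 1: at LRR: (2+2) -> 4; overall: (((a*((9+a)+8))+((x+(b+b))+(2+2)))*((((3*z)*(6*4))+((z*z)*(5*3)))+(((b+z)+(8*4))+((0+y)+8)))) -> (((a*((9+a)+8))+((x+(b+b))+4))*((((3*z)*(6*4))+((z*z)*(5*3)))+(((b+z)+(8*4))+((0+y)+8))))
Step 2: at RLLR: (6*4) -> 24; overall: (((a*((9+a)+8))+((x+(b+b))+4))*((((3*z)*(6*4))+((z*z)*(5*3)))+(((b+z)+(8*4))+((0+y)+8)))) -> (((a*((9+a)+8))+((x+(b+b))+4))*((((3*z)*24)+((z*z)*(5*3)))+(((b+z)+(8*4))+((0+y)+8))))
Step 3: at RLRR: (5*3) -> 15; overall: (((a*((9+a)+8))+((x+(b+b))+4))*((((3*z)*24)+((z*z)*(5*3)))+(((b+z)+(8*4))+((0+y)+8)))) -> (((a*((9+a)+8))+((x+(b+b))+4))*((((3*z)*24)+((z*z)*15))+(((b+z)+(8*4))+((0+y)+8))))
Step 4: at RRLR: (8*4) -> 32; overall: (((a*((9+a)+8))+((x+(b+b))+4))*((((3*z)*24)+((z*z)*15))+(((b+z)+(8*4))+((0+y)+8)))) -> (((a*((9+a)+8))+((x+(b+b))+4))*((((3*z)*24)+((z*z)*15))+(((b+z)+32)+((0+y)+8))))
Step 5: at RRRL: (0+y) -> y; overall: (((a*((9+a)+8))+((x+(b+b))+4))*((((3*z)*24)+((z*z)*15))+(((b+z)+32)+((0+y)+8)))) -> (((a*((9+a)+8))+((x+(b+b))+4))*((((3*z)*24)+((z*z)*15))+(((b+z)+32)+(y+8))))
Fixed point: (((a*((9+a)+8))+((x+(b+b))+4))*((((3*z)*24)+((z*z)*15))+(((b+z)+32)+(y+8))))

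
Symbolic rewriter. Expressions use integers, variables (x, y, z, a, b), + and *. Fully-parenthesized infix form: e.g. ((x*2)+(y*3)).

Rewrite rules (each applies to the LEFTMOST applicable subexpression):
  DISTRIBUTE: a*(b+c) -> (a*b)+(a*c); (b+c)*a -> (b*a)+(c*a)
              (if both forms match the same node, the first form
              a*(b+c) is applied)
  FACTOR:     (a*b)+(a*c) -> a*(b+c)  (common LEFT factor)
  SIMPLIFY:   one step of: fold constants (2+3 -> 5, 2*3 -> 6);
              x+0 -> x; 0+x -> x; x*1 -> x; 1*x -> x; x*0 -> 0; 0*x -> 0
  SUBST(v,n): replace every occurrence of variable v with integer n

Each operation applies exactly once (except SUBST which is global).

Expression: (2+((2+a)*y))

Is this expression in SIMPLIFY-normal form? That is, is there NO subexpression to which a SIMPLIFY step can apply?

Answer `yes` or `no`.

Answer: yes

Derivation:
Expression: (2+((2+a)*y))
Scanning for simplifiable subexpressions (pre-order)...
  at root: (2+((2+a)*y)) (not simplifiable)
  at R: ((2+a)*y) (not simplifiable)
  at RL: (2+a) (not simplifiable)
Result: no simplifiable subexpression found -> normal form.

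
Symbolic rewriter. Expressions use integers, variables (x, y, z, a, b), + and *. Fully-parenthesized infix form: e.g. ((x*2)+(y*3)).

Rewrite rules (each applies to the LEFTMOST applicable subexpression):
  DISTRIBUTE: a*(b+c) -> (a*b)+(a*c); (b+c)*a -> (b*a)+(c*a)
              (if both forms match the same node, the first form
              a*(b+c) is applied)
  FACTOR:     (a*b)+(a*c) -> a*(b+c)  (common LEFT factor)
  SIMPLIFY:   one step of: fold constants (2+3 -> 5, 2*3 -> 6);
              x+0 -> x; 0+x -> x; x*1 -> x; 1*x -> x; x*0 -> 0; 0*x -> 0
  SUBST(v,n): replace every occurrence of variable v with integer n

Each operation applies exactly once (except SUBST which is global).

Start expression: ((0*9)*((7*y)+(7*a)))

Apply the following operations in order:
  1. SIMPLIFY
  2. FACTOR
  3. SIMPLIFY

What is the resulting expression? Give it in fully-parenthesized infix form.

Start: ((0*9)*((7*y)+(7*a)))
Apply SIMPLIFY at L (target: (0*9)): ((0*9)*((7*y)+(7*a))) -> (0*((7*y)+(7*a)))
Apply FACTOR at R (target: ((7*y)+(7*a))): (0*((7*y)+(7*a))) -> (0*(7*(y+a)))
Apply SIMPLIFY at root (target: (0*(7*(y+a)))): (0*(7*(y+a))) -> 0

Answer: 0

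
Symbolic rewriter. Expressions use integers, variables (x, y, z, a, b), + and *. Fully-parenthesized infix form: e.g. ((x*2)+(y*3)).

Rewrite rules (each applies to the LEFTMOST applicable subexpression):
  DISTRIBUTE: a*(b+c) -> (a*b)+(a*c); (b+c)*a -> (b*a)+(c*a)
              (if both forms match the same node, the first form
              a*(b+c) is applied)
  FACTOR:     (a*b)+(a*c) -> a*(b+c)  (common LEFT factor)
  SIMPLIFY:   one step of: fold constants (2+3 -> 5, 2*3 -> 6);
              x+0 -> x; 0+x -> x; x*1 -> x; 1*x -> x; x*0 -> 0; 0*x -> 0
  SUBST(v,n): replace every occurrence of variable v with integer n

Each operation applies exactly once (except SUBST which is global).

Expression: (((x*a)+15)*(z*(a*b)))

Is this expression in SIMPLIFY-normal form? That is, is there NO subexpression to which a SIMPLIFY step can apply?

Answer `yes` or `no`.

Answer: yes

Derivation:
Expression: (((x*a)+15)*(z*(a*b)))
Scanning for simplifiable subexpressions (pre-order)...
  at root: (((x*a)+15)*(z*(a*b))) (not simplifiable)
  at L: ((x*a)+15) (not simplifiable)
  at LL: (x*a) (not simplifiable)
  at R: (z*(a*b)) (not simplifiable)
  at RR: (a*b) (not simplifiable)
Result: no simplifiable subexpression found -> normal form.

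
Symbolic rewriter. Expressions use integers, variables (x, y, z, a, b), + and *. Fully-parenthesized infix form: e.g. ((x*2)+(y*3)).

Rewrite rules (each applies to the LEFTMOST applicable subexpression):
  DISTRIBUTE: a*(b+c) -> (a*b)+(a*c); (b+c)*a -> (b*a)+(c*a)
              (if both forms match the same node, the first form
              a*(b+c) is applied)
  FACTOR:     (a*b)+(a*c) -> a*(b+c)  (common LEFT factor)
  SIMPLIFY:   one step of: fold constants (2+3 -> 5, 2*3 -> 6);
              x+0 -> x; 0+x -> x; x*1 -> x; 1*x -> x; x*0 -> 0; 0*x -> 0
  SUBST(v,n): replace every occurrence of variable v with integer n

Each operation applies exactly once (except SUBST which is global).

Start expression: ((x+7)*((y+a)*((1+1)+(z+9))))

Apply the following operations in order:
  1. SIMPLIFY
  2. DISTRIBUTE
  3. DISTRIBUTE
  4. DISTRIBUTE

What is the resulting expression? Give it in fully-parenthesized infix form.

Answer: (((x*((y+a)*2))+(x*((y+a)*(z+9))))+(7*((y+a)*(2+(z+9)))))

Derivation:
Start: ((x+7)*((y+a)*((1+1)+(z+9))))
Apply SIMPLIFY at RRL (target: (1+1)): ((x+7)*((y+a)*((1+1)+(z+9)))) -> ((x+7)*((y+a)*(2+(z+9))))
Apply DISTRIBUTE at root (target: ((x+7)*((y+a)*(2+(z+9))))): ((x+7)*((y+a)*(2+(z+9)))) -> ((x*((y+a)*(2+(z+9))))+(7*((y+a)*(2+(z+9)))))
Apply DISTRIBUTE at LR (target: ((y+a)*(2+(z+9)))): ((x*((y+a)*(2+(z+9))))+(7*((y+a)*(2+(z+9))))) -> ((x*(((y+a)*2)+((y+a)*(z+9))))+(7*((y+a)*(2+(z+9)))))
Apply DISTRIBUTE at L (target: (x*(((y+a)*2)+((y+a)*(z+9))))): ((x*(((y+a)*2)+((y+a)*(z+9))))+(7*((y+a)*(2+(z+9))))) -> (((x*((y+a)*2))+(x*((y+a)*(z+9))))+(7*((y+a)*(2+(z+9)))))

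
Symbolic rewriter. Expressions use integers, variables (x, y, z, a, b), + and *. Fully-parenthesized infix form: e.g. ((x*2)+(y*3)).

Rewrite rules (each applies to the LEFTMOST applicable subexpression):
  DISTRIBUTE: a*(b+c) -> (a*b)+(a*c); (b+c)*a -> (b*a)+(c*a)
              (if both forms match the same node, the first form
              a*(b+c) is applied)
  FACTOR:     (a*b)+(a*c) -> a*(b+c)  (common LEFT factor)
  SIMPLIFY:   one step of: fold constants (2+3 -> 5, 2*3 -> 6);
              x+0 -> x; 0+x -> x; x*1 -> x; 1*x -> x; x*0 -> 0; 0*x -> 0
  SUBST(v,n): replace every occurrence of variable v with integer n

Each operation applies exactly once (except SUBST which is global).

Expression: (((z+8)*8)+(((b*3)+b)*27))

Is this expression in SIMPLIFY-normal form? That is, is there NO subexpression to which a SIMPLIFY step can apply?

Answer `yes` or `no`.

Answer: yes

Derivation:
Expression: (((z+8)*8)+(((b*3)+b)*27))
Scanning for simplifiable subexpressions (pre-order)...
  at root: (((z+8)*8)+(((b*3)+b)*27)) (not simplifiable)
  at L: ((z+8)*8) (not simplifiable)
  at LL: (z+8) (not simplifiable)
  at R: (((b*3)+b)*27) (not simplifiable)
  at RL: ((b*3)+b) (not simplifiable)
  at RLL: (b*3) (not simplifiable)
Result: no simplifiable subexpression found -> normal form.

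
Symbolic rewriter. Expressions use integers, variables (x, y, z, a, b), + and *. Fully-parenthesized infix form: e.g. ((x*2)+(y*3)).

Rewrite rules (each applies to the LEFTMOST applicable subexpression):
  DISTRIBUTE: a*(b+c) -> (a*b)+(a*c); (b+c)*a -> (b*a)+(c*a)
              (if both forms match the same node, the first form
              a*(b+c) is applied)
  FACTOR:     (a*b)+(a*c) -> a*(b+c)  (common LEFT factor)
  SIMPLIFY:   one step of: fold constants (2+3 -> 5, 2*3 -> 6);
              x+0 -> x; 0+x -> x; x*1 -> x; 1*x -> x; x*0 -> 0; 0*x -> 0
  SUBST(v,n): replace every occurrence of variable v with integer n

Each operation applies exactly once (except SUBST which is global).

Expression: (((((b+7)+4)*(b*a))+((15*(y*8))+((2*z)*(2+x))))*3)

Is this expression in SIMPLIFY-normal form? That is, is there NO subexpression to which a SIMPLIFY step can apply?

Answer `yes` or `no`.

Answer: yes

Derivation:
Expression: (((((b+7)+4)*(b*a))+((15*(y*8))+((2*z)*(2+x))))*3)
Scanning for simplifiable subexpressions (pre-order)...
  at root: (((((b+7)+4)*(b*a))+((15*(y*8))+((2*z)*(2+x))))*3) (not simplifiable)
  at L: ((((b+7)+4)*(b*a))+((15*(y*8))+((2*z)*(2+x)))) (not simplifiable)
  at LL: (((b+7)+4)*(b*a)) (not simplifiable)
  at LLL: ((b+7)+4) (not simplifiable)
  at LLLL: (b+7) (not simplifiable)
  at LLR: (b*a) (not simplifiable)
  at LR: ((15*(y*8))+((2*z)*(2+x))) (not simplifiable)
  at LRL: (15*(y*8)) (not simplifiable)
  at LRLR: (y*8) (not simplifiable)
  at LRR: ((2*z)*(2+x)) (not simplifiable)
  at LRRL: (2*z) (not simplifiable)
  at LRRR: (2+x) (not simplifiable)
Result: no simplifiable subexpression found -> normal form.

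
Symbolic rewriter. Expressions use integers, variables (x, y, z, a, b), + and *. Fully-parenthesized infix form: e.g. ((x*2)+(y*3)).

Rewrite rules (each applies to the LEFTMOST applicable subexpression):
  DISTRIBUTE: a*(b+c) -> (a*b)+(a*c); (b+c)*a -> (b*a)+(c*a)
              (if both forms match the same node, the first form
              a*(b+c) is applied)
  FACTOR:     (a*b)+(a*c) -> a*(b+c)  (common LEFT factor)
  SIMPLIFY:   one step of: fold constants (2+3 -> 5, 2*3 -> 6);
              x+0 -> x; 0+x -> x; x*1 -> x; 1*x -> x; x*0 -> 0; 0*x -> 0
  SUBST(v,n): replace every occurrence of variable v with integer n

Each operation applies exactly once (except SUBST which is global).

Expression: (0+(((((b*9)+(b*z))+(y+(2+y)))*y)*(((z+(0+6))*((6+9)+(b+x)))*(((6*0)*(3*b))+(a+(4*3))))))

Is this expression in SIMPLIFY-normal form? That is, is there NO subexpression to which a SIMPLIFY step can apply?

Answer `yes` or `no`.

Expression: (0+(((((b*9)+(b*z))+(y+(2+y)))*y)*(((z+(0+6))*((6+9)+(b+x)))*(((6*0)*(3*b))+(a+(4*3))))))
Scanning for simplifiable subexpressions (pre-order)...
  at root: (0+(((((b*9)+(b*z))+(y+(2+y)))*y)*(((z+(0+6))*((6+9)+(b+x)))*(((6*0)*(3*b))+(a+(4*3)))))) (SIMPLIFIABLE)
  at R: (((((b*9)+(b*z))+(y+(2+y)))*y)*(((z+(0+6))*((6+9)+(b+x)))*(((6*0)*(3*b))+(a+(4*3))))) (not simplifiable)
  at RL: ((((b*9)+(b*z))+(y+(2+y)))*y) (not simplifiable)
  at RLL: (((b*9)+(b*z))+(y+(2+y))) (not simplifiable)
  at RLLL: ((b*9)+(b*z)) (not simplifiable)
  at RLLLL: (b*9) (not simplifiable)
  at RLLLR: (b*z) (not simplifiable)
  at RLLR: (y+(2+y)) (not simplifiable)
  at RLLRR: (2+y) (not simplifiable)
  at RR: (((z+(0+6))*((6+9)+(b+x)))*(((6*0)*(3*b))+(a+(4*3)))) (not simplifiable)
  at RRL: ((z+(0+6))*((6+9)+(b+x))) (not simplifiable)
  at RRLL: (z+(0+6)) (not simplifiable)
  at RRLLR: (0+6) (SIMPLIFIABLE)
  at RRLR: ((6+9)+(b+x)) (not simplifiable)
  at RRLRL: (6+9) (SIMPLIFIABLE)
  at RRLRR: (b+x) (not simplifiable)
  at RRR: (((6*0)*(3*b))+(a+(4*3))) (not simplifiable)
  at RRRL: ((6*0)*(3*b)) (not simplifiable)
  at RRRLL: (6*0) (SIMPLIFIABLE)
  at RRRLR: (3*b) (not simplifiable)
  at RRRR: (a+(4*3)) (not simplifiable)
  at RRRRR: (4*3) (SIMPLIFIABLE)
Found simplifiable subexpr at path root: (0+(((((b*9)+(b*z))+(y+(2+y)))*y)*(((z+(0+6))*((6+9)+(b+x)))*(((6*0)*(3*b))+(a+(4*3))))))
One SIMPLIFY step would give: (((((b*9)+(b*z))+(y+(2+y)))*y)*(((z+(0+6))*((6+9)+(b+x)))*(((6*0)*(3*b))+(a+(4*3)))))
-> NOT in normal form.

Answer: no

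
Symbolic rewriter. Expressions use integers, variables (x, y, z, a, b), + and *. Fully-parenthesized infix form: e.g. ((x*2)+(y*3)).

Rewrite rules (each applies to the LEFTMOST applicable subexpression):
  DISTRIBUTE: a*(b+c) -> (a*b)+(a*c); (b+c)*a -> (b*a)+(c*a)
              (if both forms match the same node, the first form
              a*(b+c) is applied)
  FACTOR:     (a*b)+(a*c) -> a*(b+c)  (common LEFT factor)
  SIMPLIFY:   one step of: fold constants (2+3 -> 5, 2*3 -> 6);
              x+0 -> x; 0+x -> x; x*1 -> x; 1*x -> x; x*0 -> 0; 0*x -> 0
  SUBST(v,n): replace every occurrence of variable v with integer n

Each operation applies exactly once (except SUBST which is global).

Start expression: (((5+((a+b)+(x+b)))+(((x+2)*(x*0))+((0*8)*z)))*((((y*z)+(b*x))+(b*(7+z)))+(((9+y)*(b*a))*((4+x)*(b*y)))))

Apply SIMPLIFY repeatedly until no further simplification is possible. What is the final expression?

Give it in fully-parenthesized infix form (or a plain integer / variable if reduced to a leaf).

Answer: ((5+((a+b)+(x+b)))*((((y*z)+(b*x))+(b*(7+z)))+(((9+y)*(b*a))*((4+x)*(b*y)))))

Derivation:
Start: (((5+((a+b)+(x+b)))+(((x+2)*(x*0))+((0*8)*z)))*((((y*z)+(b*x))+(b*(7+z)))+(((9+y)*(b*a))*((4+x)*(b*y)))))
Step 1: at LRLR: (x*0) -> 0; overall: (((5+((a+b)+(x+b)))+(((x+2)*(x*0))+((0*8)*z)))*((((y*z)+(b*x))+(b*(7+z)))+(((9+y)*(b*a))*((4+x)*(b*y))))) -> (((5+((a+b)+(x+b)))+(((x+2)*0)+((0*8)*z)))*((((y*z)+(b*x))+(b*(7+z)))+(((9+y)*(b*a))*((4+x)*(b*y)))))
Step 2: at LRL: ((x+2)*0) -> 0; overall: (((5+((a+b)+(x+b)))+(((x+2)*0)+((0*8)*z)))*((((y*z)+(b*x))+(b*(7+z)))+(((9+y)*(b*a))*((4+x)*(b*y))))) -> (((5+((a+b)+(x+b)))+(0+((0*8)*z)))*((((y*z)+(b*x))+(b*(7+z)))+(((9+y)*(b*a))*((4+x)*(b*y)))))
Step 3: at LR: (0+((0*8)*z)) -> ((0*8)*z); overall: (((5+((a+b)+(x+b)))+(0+((0*8)*z)))*((((y*z)+(b*x))+(b*(7+z)))+(((9+y)*(b*a))*((4+x)*(b*y))))) -> (((5+((a+b)+(x+b)))+((0*8)*z))*((((y*z)+(b*x))+(b*(7+z)))+(((9+y)*(b*a))*((4+x)*(b*y)))))
Step 4: at LRL: (0*8) -> 0; overall: (((5+((a+b)+(x+b)))+((0*8)*z))*((((y*z)+(b*x))+(b*(7+z)))+(((9+y)*(b*a))*((4+x)*(b*y))))) -> (((5+((a+b)+(x+b)))+(0*z))*((((y*z)+(b*x))+(b*(7+z)))+(((9+y)*(b*a))*((4+x)*(b*y)))))
Step 5: at LR: (0*z) -> 0; overall: (((5+((a+b)+(x+b)))+(0*z))*((((y*z)+(b*x))+(b*(7+z)))+(((9+y)*(b*a))*((4+x)*(b*y))))) -> (((5+((a+b)+(x+b)))+0)*((((y*z)+(b*x))+(b*(7+z)))+(((9+y)*(b*a))*((4+x)*(b*y)))))
Step 6: at L: ((5+((a+b)+(x+b)))+0) -> (5+((a+b)+(x+b))); overall: (((5+((a+b)+(x+b)))+0)*((((y*z)+(b*x))+(b*(7+z)))+(((9+y)*(b*a))*((4+x)*(b*y))))) -> ((5+((a+b)+(x+b)))*((((y*z)+(b*x))+(b*(7+z)))+(((9+y)*(b*a))*((4+x)*(b*y)))))
Fixed point: ((5+((a+b)+(x+b)))*((((y*z)+(b*x))+(b*(7+z)))+(((9+y)*(b*a))*((4+x)*(b*y)))))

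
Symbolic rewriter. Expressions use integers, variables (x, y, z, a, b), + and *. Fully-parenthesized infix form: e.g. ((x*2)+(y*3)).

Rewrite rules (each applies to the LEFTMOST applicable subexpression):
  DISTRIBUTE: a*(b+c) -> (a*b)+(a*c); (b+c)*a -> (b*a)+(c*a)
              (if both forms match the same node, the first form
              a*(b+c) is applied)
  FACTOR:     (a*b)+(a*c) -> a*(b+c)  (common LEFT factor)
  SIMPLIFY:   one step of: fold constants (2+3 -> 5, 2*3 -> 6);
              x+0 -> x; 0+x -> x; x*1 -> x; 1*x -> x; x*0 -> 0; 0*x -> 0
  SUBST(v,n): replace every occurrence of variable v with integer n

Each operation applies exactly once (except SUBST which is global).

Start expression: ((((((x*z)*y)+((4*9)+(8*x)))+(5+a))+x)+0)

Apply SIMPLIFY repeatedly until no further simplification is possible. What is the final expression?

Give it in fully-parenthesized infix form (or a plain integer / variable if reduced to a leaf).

Start: ((((((x*z)*y)+((4*9)+(8*x)))+(5+a))+x)+0)
Step 1: at root: ((((((x*z)*y)+((4*9)+(8*x)))+(5+a))+x)+0) -> (((((x*z)*y)+((4*9)+(8*x)))+(5+a))+x); overall: ((((((x*z)*y)+((4*9)+(8*x)))+(5+a))+x)+0) -> (((((x*z)*y)+((4*9)+(8*x)))+(5+a))+x)
Step 2: at LLRL: (4*9) -> 36; overall: (((((x*z)*y)+((4*9)+(8*x)))+(5+a))+x) -> (((((x*z)*y)+(36+(8*x)))+(5+a))+x)
Fixed point: (((((x*z)*y)+(36+(8*x)))+(5+a))+x)

Answer: (((((x*z)*y)+(36+(8*x)))+(5+a))+x)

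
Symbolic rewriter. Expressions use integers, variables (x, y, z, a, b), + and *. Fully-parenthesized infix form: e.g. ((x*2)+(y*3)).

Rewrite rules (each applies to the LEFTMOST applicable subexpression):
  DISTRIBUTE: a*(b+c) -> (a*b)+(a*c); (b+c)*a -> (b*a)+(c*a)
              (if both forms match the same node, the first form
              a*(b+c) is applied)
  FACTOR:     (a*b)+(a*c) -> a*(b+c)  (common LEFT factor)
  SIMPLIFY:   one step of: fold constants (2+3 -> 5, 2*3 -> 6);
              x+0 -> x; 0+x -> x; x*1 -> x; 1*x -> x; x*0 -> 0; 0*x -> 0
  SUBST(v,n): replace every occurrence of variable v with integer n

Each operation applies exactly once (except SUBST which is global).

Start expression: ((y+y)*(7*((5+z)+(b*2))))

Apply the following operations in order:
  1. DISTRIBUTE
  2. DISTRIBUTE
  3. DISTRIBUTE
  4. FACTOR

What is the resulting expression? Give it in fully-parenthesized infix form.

Start: ((y+y)*(7*((5+z)+(b*2))))
Apply DISTRIBUTE at root (target: ((y+y)*(7*((5+z)+(b*2))))): ((y+y)*(7*((5+z)+(b*2)))) -> ((y*(7*((5+z)+(b*2))))+(y*(7*((5+z)+(b*2)))))
Apply DISTRIBUTE at LR (target: (7*((5+z)+(b*2)))): ((y*(7*((5+z)+(b*2))))+(y*(7*((5+z)+(b*2))))) -> ((y*((7*(5+z))+(7*(b*2))))+(y*(7*((5+z)+(b*2)))))
Apply DISTRIBUTE at L (target: (y*((7*(5+z))+(7*(b*2))))): ((y*((7*(5+z))+(7*(b*2))))+(y*(7*((5+z)+(b*2))))) -> (((y*(7*(5+z)))+(y*(7*(b*2))))+(y*(7*((5+z)+(b*2)))))
Apply FACTOR at L (target: ((y*(7*(5+z)))+(y*(7*(b*2))))): (((y*(7*(5+z)))+(y*(7*(b*2))))+(y*(7*((5+z)+(b*2))))) -> ((y*((7*(5+z))+(7*(b*2))))+(y*(7*((5+z)+(b*2)))))

Answer: ((y*((7*(5+z))+(7*(b*2))))+(y*(7*((5+z)+(b*2)))))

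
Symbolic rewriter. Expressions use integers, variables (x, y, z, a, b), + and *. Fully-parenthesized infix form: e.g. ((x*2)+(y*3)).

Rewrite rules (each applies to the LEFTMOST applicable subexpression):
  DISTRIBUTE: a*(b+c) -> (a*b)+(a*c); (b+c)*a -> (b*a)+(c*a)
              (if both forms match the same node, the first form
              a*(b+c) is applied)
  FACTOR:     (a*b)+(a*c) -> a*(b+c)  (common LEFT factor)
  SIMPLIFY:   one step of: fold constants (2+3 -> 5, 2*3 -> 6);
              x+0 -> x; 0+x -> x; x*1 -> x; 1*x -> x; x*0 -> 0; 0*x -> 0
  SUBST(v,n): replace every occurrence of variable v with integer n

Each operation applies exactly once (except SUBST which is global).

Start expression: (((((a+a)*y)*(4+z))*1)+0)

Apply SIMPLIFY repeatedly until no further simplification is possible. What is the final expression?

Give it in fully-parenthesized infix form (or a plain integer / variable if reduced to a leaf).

Answer: (((a+a)*y)*(4+z))

Derivation:
Start: (((((a+a)*y)*(4+z))*1)+0)
Step 1: at root: (((((a+a)*y)*(4+z))*1)+0) -> ((((a+a)*y)*(4+z))*1); overall: (((((a+a)*y)*(4+z))*1)+0) -> ((((a+a)*y)*(4+z))*1)
Step 2: at root: ((((a+a)*y)*(4+z))*1) -> (((a+a)*y)*(4+z)); overall: ((((a+a)*y)*(4+z))*1) -> (((a+a)*y)*(4+z))
Fixed point: (((a+a)*y)*(4+z))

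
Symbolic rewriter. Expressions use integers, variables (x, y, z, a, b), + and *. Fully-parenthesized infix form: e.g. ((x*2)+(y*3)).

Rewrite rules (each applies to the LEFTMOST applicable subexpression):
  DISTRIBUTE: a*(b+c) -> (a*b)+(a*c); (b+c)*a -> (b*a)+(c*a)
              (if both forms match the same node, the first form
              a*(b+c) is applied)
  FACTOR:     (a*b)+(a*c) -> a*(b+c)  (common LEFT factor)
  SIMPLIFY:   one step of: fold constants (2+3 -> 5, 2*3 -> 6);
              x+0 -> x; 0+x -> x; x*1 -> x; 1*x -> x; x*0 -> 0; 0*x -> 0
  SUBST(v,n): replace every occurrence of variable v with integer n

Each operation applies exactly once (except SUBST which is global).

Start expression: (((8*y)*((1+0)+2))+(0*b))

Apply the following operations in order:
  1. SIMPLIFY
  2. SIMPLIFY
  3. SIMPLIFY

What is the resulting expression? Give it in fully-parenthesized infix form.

Start: (((8*y)*((1+0)+2))+(0*b))
Apply SIMPLIFY at LRL (target: (1+0)): (((8*y)*((1+0)+2))+(0*b)) -> (((8*y)*(1+2))+(0*b))
Apply SIMPLIFY at LR (target: (1+2)): (((8*y)*(1+2))+(0*b)) -> (((8*y)*3)+(0*b))
Apply SIMPLIFY at R (target: (0*b)): (((8*y)*3)+(0*b)) -> (((8*y)*3)+0)

Answer: (((8*y)*3)+0)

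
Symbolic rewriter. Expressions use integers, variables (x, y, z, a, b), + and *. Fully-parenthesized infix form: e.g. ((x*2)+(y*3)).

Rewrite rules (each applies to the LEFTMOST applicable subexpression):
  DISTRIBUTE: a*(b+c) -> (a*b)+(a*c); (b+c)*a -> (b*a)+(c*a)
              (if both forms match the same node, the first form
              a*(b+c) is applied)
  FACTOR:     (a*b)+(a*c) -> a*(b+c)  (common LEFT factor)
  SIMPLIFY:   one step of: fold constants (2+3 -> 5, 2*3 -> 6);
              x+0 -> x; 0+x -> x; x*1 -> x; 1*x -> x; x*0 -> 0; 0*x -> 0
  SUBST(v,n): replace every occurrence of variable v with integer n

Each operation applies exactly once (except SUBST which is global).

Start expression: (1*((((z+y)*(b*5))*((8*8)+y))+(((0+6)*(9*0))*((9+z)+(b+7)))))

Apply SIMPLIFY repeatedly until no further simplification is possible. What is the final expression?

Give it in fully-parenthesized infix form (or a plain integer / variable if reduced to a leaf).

Start: (1*((((z+y)*(b*5))*((8*8)+y))+(((0+6)*(9*0))*((9+z)+(b+7)))))
Step 1: at root: (1*((((z+y)*(b*5))*((8*8)+y))+(((0+6)*(9*0))*((9+z)+(b+7))))) -> ((((z+y)*(b*5))*((8*8)+y))+(((0+6)*(9*0))*((9+z)+(b+7)))); overall: (1*((((z+y)*(b*5))*((8*8)+y))+(((0+6)*(9*0))*((9+z)+(b+7))))) -> ((((z+y)*(b*5))*((8*8)+y))+(((0+6)*(9*0))*((9+z)+(b+7))))
Step 2: at LRL: (8*8) -> 64; overall: ((((z+y)*(b*5))*((8*8)+y))+(((0+6)*(9*0))*((9+z)+(b+7)))) -> ((((z+y)*(b*5))*(64+y))+(((0+6)*(9*0))*((9+z)+(b+7))))
Step 3: at RLL: (0+6) -> 6; overall: ((((z+y)*(b*5))*(64+y))+(((0+6)*(9*0))*((9+z)+(b+7)))) -> ((((z+y)*(b*5))*(64+y))+((6*(9*0))*((9+z)+(b+7))))
Step 4: at RLR: (9*0) -> 0; overall: ((((z+y)*(b*5))*(64+y))+((6*(9*0))*((9+z)+(b+7)))) -> ((((z+y)*(b*5))*(64+y))+((6*0)*((9+z)+(b+7))))
Step 5: at RL: (6*0) -> 0; overall: ((((z+y)*(b*5))*(64+y))+((6*0)*((9+z)+(b+7)))) -> ((((z+y)*(b*5))*(64+y))+(0*((9+z)+(b+7))))
Step 6: at R: (0*((9+z)+(b+7))) -> 0; overall: ((((z+y)*(b*5))*(64+y))+(0*((9+z)+(b+7)))) -> ((((z+y)*(b*5))*(64+y))+0)
Step 7: at root: ((((z+y)*(b*5))*(64+y))+0) -> (((z+y)*(b*5))*(64+y)); overall: ((((z+y)*(b*5))*(64+y))+0) -> (((z+y)*(b*5))*(64+y))
Fixed point: (((z+y)*(b*5))*(64+y))

Answer: (((z+y)*(b*5))*(64+y))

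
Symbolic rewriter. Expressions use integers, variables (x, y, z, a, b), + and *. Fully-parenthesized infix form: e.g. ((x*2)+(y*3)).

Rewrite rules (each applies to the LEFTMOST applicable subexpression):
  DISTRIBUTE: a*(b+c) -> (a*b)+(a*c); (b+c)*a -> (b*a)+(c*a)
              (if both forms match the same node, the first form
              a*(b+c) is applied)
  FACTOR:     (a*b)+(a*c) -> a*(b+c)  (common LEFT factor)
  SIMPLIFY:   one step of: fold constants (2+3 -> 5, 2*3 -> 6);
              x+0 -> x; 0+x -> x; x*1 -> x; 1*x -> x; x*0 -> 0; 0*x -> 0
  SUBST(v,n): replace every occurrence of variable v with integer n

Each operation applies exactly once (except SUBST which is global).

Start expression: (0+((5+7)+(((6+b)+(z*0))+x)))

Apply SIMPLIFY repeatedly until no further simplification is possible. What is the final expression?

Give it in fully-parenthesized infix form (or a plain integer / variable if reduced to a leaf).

Start: (0+((5+7)+(((6+b)+(z*0))+x)))
Step 1: at root: (0+((5+7)+(((6+b)+(z*0))+x))) -> ((5+7)+(((6+b)+(z*0))+x)); overall: (0+((5+7)+(((6+b)+(z*0))+x))) -> ((5+7)+(((6+b)+(z*0))+x))
Step 2: at L: (5+7) -> 12; overall: ((5+7)+(((6+b)+(z*0))+x)) -> (12+(((6+b)+(z*0))+x))
Step 3: at RLR: (z*0) -> 0; overall: (12+(((6+b)+(z*0))+x)) -> (12+(((6+b)+0)+x))
Step 4: at RL: ((6+b)+0) -> (6+b); overall: (12+(((6+b)+0)+x)) -> (12+((6+b)+x))
Fixed point: (12+((6+b)+x))

Answer: (12+((6+b)+x))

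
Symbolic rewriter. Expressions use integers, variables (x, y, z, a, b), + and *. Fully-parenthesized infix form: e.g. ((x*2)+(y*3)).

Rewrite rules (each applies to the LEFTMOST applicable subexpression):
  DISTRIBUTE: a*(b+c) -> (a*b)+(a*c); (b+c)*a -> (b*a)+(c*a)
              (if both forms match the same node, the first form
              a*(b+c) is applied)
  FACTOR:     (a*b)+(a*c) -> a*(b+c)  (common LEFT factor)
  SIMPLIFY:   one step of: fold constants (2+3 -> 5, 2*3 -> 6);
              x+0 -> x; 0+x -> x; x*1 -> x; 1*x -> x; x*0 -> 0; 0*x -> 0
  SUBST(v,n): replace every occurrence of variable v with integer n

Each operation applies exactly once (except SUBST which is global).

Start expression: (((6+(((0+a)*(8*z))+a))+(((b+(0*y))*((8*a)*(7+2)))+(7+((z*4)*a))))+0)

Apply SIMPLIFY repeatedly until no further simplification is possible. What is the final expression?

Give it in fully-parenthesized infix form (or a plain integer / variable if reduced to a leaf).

Answer: ((6+((a*(8*z))+a))+((b*((8*a)*9))+(7+((z*4)*a))))

Derivation:
Start: (((6+(((0+a)*(8*z))+a))+(((b+(0*y))*((8*a)*(7+2)))+(7+((z*4)*a))))+0)
Step 1: at root: (((6+(((0+a)*(8*z))+a))+(((b+(0*y))*((8*a)*(7+2)))+(7+((z*4)*a))))+0) -> ((6+(((0+a)*(8*z))+a))+(((b+(0*y))*((8*a)*(7+2)))+(7+((z*4)*a)))); overall: (((6+(((0+a)*(8*z))+a))+(((b+(0*y))*((8*a)*(7+2)))+(7+((z*4)*a))))+0) -> ((6+(((0+a)*(8*z))+a))+(((b+(0*y))*((8*a)*(7+2)))+(7+((z*4)*a))))
Step 2: at LRLL: (0+a) -> a; overall: ((6+(((0+a)*(8*z))+a))+(((b+(0*y))*((8*a)*(7+2)))+(7+((z*4)*a)))) -> ((6+((a*(8*z))+a))+(((b+(0*y))*((8*a)*(7+2)))+(7+((z*4)*a))))
Step 3: at RLLR: (0*y) -> 0; overall: ((6+((a*(8*z))+a))+(((b+(0*y))*((8*a)*(7+2)))+(7+((z*4)*a)))) -> ((6+((a*(8*z))+a))+(((b+0)*((8*a)*(7+2)))+(7+((z*4)*a))))
Step 4: at RLL: (b+0) -> b; overall: ((6+((a*(8*z))+a))+(((b+0)*((8*a)*(7+2)))+(7+((z*4)*a)))) -> ((6+((a*(8*z))+a))+((b*((8*a)*(7+2)))+(7+((z*4)*a))))
Step 5: at RLRR: (7+2) -> 9; overall: ((6+((a*(8*z))+a))+((b*((8*a)*(7+2)))+(7+((z*4)*a)))) -> ((6+((a*(8*z))+a))+((b*((8*a)*9))+(7+((z*4)*a))))
Fixed point: ((6+((a*(8*z))+a))+((b*((8*a)*9))+(7+((z*4)*a))))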